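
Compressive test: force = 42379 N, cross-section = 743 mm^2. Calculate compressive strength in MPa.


CS = 42379 / 743 = 57.0 MPa

57.0


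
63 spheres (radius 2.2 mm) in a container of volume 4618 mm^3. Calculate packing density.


V_sphere = 4/3*pi*2.2^3 = 44.6022 mm^3
Total V = 63*44.6022 = 2809.9386 mm^3
PD = 2809.9386 / 4618 = 0.608

0.608


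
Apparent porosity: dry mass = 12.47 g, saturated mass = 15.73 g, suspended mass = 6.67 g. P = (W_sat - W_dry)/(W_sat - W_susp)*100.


P = (15.73 - 12.47) / (15.73 - 6.67) * 100 = 3.26 / 9.06 * 100 = 36.0%

36.0


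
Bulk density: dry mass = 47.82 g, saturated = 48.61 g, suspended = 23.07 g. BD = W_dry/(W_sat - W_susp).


BD = 47.82 / (48.61 - 23.07) = 47.82 / 25.54 = 1.872 g/cm^3

1.872


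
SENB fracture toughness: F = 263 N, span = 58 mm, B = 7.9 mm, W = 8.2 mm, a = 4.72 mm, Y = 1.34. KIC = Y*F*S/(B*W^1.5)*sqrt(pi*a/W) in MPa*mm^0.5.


KIC = 1.34*263*58/(7.9*8.2^1.5)*sqrt(pi*4.72/8.2) = 148.18

148.18


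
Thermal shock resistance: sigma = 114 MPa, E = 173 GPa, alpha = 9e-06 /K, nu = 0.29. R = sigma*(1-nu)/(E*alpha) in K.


R = 114*(1-0.29)/(173*1000*9e-06) = 52 K

52


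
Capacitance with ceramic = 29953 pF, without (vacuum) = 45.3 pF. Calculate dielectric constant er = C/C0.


er = 29953 / 45.3 = 661.21

661.21


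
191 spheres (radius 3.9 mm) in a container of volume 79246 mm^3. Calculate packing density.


V_sphere = 4/3*pi*3.9^3 = 248.4748 mm^3
Total V = 191*248.4748 = 47458.6868 mm^3
PD = 47458.6868 / 79246 = 0.599

0.599


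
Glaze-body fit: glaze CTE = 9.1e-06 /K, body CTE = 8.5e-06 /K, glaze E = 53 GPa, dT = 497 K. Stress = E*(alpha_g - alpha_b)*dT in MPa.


Stress = 53*1000*(9.1e-06 - 8.5e-06)*497 = 15.8 MPa

15.8


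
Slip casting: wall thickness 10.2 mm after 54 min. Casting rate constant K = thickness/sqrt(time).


K = 10.2 / sqrt(54) = 10.2 / 7.3485 = 1.388 mm/min^0.5

1.388


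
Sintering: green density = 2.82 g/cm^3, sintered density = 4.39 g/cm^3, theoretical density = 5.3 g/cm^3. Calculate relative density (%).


Relative = 4.39 / 5.3 * 100 = 82.8%

82.8


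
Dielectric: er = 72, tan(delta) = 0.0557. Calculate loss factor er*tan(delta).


Loss = 72 * 0.0557 = 4.01

4.01


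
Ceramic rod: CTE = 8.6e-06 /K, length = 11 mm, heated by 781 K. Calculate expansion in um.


dL = 8.6e-06 * 11 * 781 * 1000 = 73.883 um

73.883


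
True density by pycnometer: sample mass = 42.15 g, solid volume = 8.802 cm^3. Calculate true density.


TD = 42.15 / 8.802 = 4.789 g/cm^3

4.789


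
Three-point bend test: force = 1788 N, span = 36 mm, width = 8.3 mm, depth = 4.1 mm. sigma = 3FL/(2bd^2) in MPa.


sigma = 3*1788*36/(2*8.3*4.1^2) = 692.0 MPa

692.0


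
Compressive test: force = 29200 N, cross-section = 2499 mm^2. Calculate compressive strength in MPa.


CS = 29200 / 2499 = 11.7 MPa

11.7


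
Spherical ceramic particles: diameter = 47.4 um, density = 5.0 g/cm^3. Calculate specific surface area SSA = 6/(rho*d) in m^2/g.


SSA = 6 / (5.0 * 47.4) = 0.025 m^2/g

0.025


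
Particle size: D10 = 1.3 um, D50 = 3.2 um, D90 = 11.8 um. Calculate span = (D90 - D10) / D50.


Span = (11.8 - 1.3) / 3.2 = 10.5 / 3.2 = 3.281

3.281


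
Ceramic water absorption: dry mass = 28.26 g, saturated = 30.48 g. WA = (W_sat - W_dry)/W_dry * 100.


WA = (30.48 - 28.26) / 28.26 * 100 = 7.86%

7.86


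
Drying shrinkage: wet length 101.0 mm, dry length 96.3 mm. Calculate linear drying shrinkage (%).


DS = (101.0 - 96.3) / 101.0 * 100 = 4.65%

4.65


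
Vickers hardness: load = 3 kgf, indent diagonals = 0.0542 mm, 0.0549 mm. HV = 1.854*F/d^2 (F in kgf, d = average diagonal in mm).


d_avg = (0.0542+0.0549)/2 = 0.05455 mm
HV = 1.854*3/0.05455^2 = 1869

1869


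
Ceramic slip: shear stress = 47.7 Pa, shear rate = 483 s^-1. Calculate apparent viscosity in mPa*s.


eta = tau/gamma * 1000 = 47.7/483 * 1000 = 98.8 mPa*s

98.8


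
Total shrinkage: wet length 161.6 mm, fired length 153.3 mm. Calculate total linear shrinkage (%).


TS = (161.6 - 153.3) / 161.6 * 100 = 5.14%

5.14


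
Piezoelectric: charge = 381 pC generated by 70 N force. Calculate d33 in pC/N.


d33 = 381 / 70 = 5.4 pC/N

5.4


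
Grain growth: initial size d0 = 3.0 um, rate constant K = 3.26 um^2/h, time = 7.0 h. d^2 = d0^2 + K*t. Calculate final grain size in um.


d^2 = 3.0^2 + 3.26*7.0 = 31.82
d = sqrt(31.82) = 5.64 um

5.64


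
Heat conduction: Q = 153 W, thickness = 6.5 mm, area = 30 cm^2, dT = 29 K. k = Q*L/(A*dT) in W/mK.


k = 153*6.5/1000/(30/10000*29) = 11.43 W/mK

11.43


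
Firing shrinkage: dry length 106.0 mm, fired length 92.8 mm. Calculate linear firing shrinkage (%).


FS = (106.0 - 92.8) / 106.0 * 100 = 12.45%

12.45


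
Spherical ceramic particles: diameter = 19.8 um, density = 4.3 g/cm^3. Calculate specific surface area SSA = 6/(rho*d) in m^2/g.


SSA = 6 / (4.3 * 19.8) = 0.07 m^2/g

0.07


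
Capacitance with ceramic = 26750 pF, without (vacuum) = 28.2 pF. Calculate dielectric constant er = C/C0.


er = 26750 / 28.2 = 948.58

948.58


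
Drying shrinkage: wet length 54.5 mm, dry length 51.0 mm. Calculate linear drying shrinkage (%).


DS = (54.5 - 51.0) / 54.5 * 100 = 6.42%

6.42


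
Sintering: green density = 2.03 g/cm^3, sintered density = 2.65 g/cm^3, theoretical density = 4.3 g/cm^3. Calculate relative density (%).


Relative = 2.65 / 4.3 * 100 = 61.6%

61.6


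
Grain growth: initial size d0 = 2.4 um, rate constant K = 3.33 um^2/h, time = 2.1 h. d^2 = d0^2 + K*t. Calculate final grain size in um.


d^2 = 2.4^2 + 3.33*2.1 = 12.753
d = sqrt(12.753) = 3.57 um

3.57


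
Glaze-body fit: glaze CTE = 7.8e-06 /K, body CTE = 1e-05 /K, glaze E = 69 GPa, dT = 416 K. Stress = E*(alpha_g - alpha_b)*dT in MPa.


Stress = 69*1000*(7.8e-06 - 1e-05)*416 = -63.1 MPa

-63.1


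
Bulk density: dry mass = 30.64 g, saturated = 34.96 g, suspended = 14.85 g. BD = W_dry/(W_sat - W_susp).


BD = 30.64 / (34.96 - 14.85) = 30.64 / 20.11 = 1.524 g/cm^3

1.524


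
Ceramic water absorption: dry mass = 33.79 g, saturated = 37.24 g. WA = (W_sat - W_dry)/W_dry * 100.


WA = (37.24 - 33.79) / 33.79 * 100 = 10.21%

10.21


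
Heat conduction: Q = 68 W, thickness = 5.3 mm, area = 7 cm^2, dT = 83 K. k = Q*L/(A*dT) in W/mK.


k = 68*5.3/1000/(7/10000*83) = 6.2 W/mK

6.2


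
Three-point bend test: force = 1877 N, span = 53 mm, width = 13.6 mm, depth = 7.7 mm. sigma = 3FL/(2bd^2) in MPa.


sigma = 3*1877*53/(2*13.6*7.7^2) = 185.1 MPa

185.1


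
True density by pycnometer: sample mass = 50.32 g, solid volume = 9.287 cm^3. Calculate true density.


TD = 50.32 / 9.287 = 5.418 g/cm^3

5.418


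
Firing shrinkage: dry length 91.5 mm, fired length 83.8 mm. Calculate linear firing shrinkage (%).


FS = (91.5 - 83.8) / 91.5 * 100 = 8.42%

8.42


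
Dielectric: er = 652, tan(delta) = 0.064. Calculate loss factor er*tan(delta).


Loss = 652 * 0.064 = 41.728

41.728


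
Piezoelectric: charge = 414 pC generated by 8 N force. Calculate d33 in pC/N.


d33 = 414 / 8 = 51.8 pC/N

51.8


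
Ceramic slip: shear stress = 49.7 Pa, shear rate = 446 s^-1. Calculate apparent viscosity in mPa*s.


eta = tau/gamma * 1000 = 49.7/446 * 1000 = 111.4 mPa*s

111.4


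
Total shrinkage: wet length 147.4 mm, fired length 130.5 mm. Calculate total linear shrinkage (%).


TS = (147.4 - 130.5) / 147.4 * 100 = 11.47%

11.47


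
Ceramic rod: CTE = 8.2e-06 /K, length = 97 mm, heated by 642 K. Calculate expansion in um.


dL = 8.2e-06 * 97 * 642 * 1000 = 510.647 um

510.647


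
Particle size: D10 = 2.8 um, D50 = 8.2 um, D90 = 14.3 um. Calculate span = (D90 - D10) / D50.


Span = (14.3 - 2.8) / 8.2 = 11.5 / 8.2 = 1.402

1.402


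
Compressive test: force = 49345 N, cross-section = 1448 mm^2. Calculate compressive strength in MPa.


CS = 49345 / 1448 = 34.1 MPa

34.1


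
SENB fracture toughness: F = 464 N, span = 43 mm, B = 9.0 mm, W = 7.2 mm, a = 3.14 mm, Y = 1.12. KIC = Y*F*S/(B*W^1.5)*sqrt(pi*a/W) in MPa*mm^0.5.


KIC = 1.12*464*43/(9.0*7.2^1.5)*sqrt(pi*3.14/7.2) = 150.43

150.43


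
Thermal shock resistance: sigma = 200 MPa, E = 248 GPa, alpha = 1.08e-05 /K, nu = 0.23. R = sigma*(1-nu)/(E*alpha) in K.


R = 200*(1-0.23)/(248*1000*1.08e-05) = 57 K

57


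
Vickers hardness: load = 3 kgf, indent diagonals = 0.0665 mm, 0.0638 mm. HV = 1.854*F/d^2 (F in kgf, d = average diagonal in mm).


d_avg = (0.0665+0.0638)/2 = 0.06515 mm
HV = 1.854*3/0.06515^2 = 1310

1310


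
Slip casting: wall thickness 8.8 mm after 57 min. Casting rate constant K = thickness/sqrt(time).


K = 8.8 / sqrt(57) = 8.8 / 7.5498 = 1.166 mm/min^0.5

1.166


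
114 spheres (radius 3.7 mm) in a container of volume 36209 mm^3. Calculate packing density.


V_sphere = 4/3*pi*3.7^3 = 212.1748 mm^3
Total V = 114*212.1748 = 24187.9272 mm^3
PD = 24187.9272 / 36209 = 0.668

0.668


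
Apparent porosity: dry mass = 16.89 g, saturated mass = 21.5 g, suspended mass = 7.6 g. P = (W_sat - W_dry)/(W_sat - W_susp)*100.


P = (21.5 - 16.89) / (21.5 - 7.6) * 100 = 4.61 / 13.9 * 100 = 33.2%

33.2


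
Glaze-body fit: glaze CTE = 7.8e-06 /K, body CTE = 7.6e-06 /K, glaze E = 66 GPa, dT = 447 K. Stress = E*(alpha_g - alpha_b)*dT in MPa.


Stress = 66*1000*(7.8e-06 - 7.6e-06)*447 = 5.9 MPa

5.9


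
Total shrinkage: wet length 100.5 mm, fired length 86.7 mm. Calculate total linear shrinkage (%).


TS = (100.5 - 86.7) / 100.5 * 100 = 13.73%

13.73


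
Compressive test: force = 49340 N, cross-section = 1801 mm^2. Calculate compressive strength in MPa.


CS = 49340 / 1801 = 27.4 MPa

27.4


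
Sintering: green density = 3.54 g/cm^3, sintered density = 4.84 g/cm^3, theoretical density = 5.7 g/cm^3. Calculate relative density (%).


Relative = 4.84 / 5.7 * 100 = 84.9%

84.9


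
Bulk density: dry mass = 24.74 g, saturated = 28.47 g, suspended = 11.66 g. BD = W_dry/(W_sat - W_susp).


BD = 24.74 / (28.47 - 11.66) = 24.74 / 16.81 = 1.472 g/cm^3

1.472


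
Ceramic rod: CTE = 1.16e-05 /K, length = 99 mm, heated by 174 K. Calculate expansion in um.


dL = 1.16e-05 * 99 * 174 * 1000 = 199.822 um

199.822


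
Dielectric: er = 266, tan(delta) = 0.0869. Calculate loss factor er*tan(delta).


Loss = 266 * 0.0869 = 23.115

23.115


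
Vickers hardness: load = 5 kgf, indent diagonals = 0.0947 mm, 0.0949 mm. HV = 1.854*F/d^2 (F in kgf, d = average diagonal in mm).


d_avg = (0.0947+0.0949)/2 = 0.0948 mm
HV = 1.854*5/0.0948^2 = 1031

1031


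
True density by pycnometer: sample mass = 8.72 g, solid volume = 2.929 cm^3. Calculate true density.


TD = 8.72 / 2.929 = 2.977 g/cm^3

2.977


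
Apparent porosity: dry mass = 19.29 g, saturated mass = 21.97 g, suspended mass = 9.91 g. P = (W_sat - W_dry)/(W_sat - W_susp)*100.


P = (21.97 - 19.29) / (21.97 - 9.91) * 100 = 2.68 / 12.06 * 100 = 22.2%

22.2


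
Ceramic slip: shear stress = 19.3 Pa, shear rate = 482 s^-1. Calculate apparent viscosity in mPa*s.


eta = tau/gamma * 1000 = 19.3/482 * 1000 = 40.0 mPa*s

40.0


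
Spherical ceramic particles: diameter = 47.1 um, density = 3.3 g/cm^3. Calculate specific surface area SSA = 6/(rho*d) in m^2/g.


SSA = 6 / (3.3 * 47.1) = 0.039 m^2/g

0.039


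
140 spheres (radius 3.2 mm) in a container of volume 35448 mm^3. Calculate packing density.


V_sphere = 4/3*pi*3.2^3 = 137.2583 mm^3
Total V = 140*137.2583 = 19216.162 mm^3
PD = 19216.162 / 35448 = 0.542

0.542


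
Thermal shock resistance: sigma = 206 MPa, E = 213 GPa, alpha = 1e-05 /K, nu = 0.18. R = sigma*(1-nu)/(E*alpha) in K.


R = 206*(1-0.18)/(213*1000*1e-05) = 79 K

79


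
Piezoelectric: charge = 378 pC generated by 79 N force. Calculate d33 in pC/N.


d33 = 378 / 79 = 4.8 pC/N

4.8


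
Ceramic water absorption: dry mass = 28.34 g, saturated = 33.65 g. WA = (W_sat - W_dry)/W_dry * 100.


WA = (33.65 - 28.34) / 28.34 * 100 = 18.74%

18.74


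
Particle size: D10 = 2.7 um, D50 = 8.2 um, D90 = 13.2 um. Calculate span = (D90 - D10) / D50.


Span = (13.2 - 2.7) / 8.2 = 10.5 / 8.2 = 1.28

1.28


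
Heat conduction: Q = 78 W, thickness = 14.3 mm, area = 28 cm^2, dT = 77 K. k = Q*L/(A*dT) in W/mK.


k = 78*14.3/1000/(28/10000*77) = 5.17 W/mK

5.17


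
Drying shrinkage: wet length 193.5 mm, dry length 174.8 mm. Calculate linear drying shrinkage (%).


DS = (193.5 - 174.8) / 193.5 * 100 = 9.66%

9.66


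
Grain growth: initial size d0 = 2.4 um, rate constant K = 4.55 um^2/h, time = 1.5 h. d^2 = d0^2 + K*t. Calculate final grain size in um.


d^2 = 2.4^2 + 4.55*1.5 = 12.585
d = sqrt(12.585) = 3.55 um

3.55


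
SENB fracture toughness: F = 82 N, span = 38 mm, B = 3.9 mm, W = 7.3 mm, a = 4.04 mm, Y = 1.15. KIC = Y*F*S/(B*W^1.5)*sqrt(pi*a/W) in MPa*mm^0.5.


KIC = 1.15*82*38/(3.9*7.3^1.5)*sqrt(pi*4.04/7.3) = 61.43

61.43


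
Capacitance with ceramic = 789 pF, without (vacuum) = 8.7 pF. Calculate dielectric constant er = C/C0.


er = 789 / 8.7 = 90.69

90.69


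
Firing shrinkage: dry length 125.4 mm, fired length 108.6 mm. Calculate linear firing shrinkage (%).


FS = (125.4 - 108.6) / 125.4 * 100 = 13.4%

13.4


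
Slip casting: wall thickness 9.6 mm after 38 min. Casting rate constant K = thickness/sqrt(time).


K = 9.6 / sqrt(38) = 9.6 / 6.1644 = 1.557 mm/min^0.5

1.557


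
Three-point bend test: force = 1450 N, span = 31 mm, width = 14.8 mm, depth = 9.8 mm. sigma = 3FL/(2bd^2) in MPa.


sigma = 3*1450*31/(2*14.8*9.8^2) = 47.4 MPa

47.4


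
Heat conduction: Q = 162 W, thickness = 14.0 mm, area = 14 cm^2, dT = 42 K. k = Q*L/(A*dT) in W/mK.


k = 162*14.0/1000/(14/10000*42) = 38.57 W/mK

38.57


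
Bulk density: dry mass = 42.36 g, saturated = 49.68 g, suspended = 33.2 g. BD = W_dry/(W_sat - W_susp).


BD = 42.36 / (49.68 - 33.2) = 42.36 / 16.48 = 2.57 g/cm^3

2.57


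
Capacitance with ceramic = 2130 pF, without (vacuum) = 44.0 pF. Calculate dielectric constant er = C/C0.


er = 2130 / 44.0 = 48.41

48.41


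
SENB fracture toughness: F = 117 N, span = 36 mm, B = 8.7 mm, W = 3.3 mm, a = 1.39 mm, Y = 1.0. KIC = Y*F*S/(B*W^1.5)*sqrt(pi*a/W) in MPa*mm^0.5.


KIC = 1.0*117*36/(8.7*3.3^1.5)*sqrt(pi*1.39/3.3) = 92.9

92.9


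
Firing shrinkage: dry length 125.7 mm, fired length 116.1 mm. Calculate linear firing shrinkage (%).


FS = (125.7 - 116.1) / 125.7 * 100 = 7.64%

7.64


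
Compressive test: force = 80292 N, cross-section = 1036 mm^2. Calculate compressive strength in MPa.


CS = 80292 / 1036 = 77.5 MPa

77.5


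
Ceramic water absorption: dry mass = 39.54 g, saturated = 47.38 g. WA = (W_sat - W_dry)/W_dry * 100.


WA = (47.38 - 39.54) / 39.54 * 100 = 19.83%

19.83


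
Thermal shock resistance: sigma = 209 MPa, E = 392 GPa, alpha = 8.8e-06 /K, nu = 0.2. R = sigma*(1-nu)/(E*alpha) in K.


R = 209*(1-0.2)/(392*1000*8.8e-06) = 48 K

48


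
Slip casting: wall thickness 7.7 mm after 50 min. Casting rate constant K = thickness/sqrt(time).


K = 7.7 / sqrt(50) = 7.7 / 7.0711 = 1.089 mm/min^0.5

1.089


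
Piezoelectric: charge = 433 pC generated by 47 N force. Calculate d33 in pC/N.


d33 = 433 / 47 = 9.2 pC/N

9.2


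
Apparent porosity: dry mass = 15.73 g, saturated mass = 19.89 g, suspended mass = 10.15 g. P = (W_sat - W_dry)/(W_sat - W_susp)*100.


P = (19.89 - 15.73) / (19.89 - 10.15) * 100 = 4.16 / 9.74 * 100 = 42.7%

42.7


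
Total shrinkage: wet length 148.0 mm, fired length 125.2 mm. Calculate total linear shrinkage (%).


TS = (148.0 - 125.2) / 148.0 * 100 = 15.41%

15.41


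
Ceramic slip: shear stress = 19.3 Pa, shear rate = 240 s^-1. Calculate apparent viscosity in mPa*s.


eta = tau/gamma * 1000 = 19.3/240 * 1000 = 80.4 mPa*s

80.4


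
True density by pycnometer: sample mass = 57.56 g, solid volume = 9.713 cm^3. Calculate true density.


TD = 57.56 / 9.713 = 5.926 g/cm^3

5.926


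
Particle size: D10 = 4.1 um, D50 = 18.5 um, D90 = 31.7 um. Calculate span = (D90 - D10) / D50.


Span = (31.7 - 4.1) / 18.5 = 27.6 / 18.5 = 1.492

1.492


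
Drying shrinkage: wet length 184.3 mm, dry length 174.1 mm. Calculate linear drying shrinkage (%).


DS = (184.3 - 174.1) / 184.3 * 100 = 5.53%

5.53


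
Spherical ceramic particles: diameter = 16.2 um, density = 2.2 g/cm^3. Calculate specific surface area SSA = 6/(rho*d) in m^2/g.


SSA = 6 / (2.2 * 16.2) = 0.168 m^2/g

0.168


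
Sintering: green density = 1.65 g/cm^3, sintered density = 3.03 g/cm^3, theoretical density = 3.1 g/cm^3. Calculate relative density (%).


Relative = 3.03 / 3.1 * 100 = 97.7%

97.7


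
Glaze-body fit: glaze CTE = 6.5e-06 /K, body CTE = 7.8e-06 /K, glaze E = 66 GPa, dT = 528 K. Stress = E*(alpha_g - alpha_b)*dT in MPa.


Stress = 66*1000*(6.5e-06 - 7.8e-06)*528 = -45.3 MPa

-45.3


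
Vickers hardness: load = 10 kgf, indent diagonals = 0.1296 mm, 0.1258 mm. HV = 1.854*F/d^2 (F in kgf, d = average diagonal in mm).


d_avg = (0.1296+0.1258)/2 = 0.1277 mm
HV = 1.854*10/0.1277^2 = 1137

1137


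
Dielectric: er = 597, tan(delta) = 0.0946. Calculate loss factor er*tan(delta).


Loss = 597 * 0.0946 = 56.476

56.476


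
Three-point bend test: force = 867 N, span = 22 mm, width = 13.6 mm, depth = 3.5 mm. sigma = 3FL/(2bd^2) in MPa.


sigma = 3*867*22/(2*13.6*3.5^2) = 171.7 MPa

171.7


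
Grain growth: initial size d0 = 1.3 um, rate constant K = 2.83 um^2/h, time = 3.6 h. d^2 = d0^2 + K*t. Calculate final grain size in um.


d^2 = 1.3^2 + 2.83*3.6 = 11.878
d = sqrt(11.878) = 3.45 um

3.45


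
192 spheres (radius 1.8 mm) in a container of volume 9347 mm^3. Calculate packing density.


V_sphere = 4/3*pi*1.8^3 = 24.429 mm^3
Total V = 192*24.429 = 4690.368 mm^3
PD = 4690.368 / 9347 = 0.502

0.502


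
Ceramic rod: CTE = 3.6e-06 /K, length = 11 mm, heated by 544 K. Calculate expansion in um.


dL = 3.6e-06 * 11 * 544 * 1000 = 21.542 um

21.542


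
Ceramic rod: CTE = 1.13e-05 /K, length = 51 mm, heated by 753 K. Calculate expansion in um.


dL = 1.13e-05 * 51 * 753 * 1000 = 433.954 um

433.954


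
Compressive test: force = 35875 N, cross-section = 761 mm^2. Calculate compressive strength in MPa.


CS = 35875 / 761 = 47.1 MPa

47.1


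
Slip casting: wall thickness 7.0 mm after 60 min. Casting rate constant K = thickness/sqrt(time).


K = 7.0 / sqrt(60) = 7.0 / 7.746 = 0.904 mm/min^0.5

0.904


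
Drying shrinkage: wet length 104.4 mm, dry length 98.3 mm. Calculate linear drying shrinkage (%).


DS = (104.4 - 98.3) / 104.4 * 100 = 5.84%

5.84


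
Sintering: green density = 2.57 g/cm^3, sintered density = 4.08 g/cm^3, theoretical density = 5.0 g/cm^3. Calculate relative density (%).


Relative = 4.08 / 5.0 * 100 = 81.6%

81.6


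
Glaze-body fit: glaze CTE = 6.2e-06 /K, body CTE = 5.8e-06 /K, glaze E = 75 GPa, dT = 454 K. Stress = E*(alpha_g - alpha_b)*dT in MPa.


Stress = 75*1000*(6.2e-06 - 5.8e-06)*454 = 13.6 MPa

13.6


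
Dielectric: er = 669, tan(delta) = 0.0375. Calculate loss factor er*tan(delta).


Loss = 669 * 0.0375 = 25.088

25.088


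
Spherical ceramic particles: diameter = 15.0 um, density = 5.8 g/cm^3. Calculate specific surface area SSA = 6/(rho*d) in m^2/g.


SSA = 6 / (5.8 * 15.0) = 0.069 m^2/g

0.069


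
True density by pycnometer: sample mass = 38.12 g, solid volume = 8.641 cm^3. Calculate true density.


TD = 38.12 / 8.641 = 4.412 g/cm^3

4.412


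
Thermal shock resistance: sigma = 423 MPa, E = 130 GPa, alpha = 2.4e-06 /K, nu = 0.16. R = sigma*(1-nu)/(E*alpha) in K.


R = 423*(1-0.16)/(130*1000*2.4e-06) = 1139 K

1139


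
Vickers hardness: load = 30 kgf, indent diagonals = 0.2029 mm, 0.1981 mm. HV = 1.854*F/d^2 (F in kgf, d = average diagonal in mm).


d_avg = (0.2029+0.1981)/2 = 0.2005 mm
HV = 1.854*30/0.2005^2 = 1384

1384


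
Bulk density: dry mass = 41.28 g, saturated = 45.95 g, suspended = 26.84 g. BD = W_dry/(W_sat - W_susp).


BD = 41.28 / (45.95 - 26.84) = 41.28 / 19.11 = 2.16 g/cm^3

2.16


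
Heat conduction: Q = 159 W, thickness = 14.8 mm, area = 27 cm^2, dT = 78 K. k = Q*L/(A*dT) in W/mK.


k = 159*14.8/1000/(27/10000*78) = 11.17 W/mK

11.17


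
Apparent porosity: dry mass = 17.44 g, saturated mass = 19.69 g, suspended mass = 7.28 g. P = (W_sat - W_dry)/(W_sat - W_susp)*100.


P = (19.69 - 17.44) / (19.69 - 7.28) * 100 = 2.25 / 12.41 * 100 = 18.1%

18.1


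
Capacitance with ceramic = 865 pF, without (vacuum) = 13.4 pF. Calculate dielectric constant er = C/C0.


er = 865 / 13.4 = 64.55

64.55


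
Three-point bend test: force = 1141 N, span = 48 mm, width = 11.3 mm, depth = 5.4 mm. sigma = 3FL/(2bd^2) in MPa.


sigma = 3*1141*48/(2*11.3*5.4^2) = 249.3 MPa

249.3


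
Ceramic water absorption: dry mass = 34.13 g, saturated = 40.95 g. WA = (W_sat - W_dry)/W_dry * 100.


WA = (40.95 - 34.13) / 34.13 * 100 = 19.98%

19.98


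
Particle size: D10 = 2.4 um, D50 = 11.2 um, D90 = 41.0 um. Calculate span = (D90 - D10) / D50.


Span = (41.0 - 2.4) / 11.2 = 38.6 / 11.2 = 3.446

3.446


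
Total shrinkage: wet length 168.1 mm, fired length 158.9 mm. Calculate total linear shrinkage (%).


TS = (168.1 - 158.9) / 168.1 * 100 = 5.47%

5.47


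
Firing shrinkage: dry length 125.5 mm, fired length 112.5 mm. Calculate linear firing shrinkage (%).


FS = (125.5 - 112.5) / 125.5 * 100 = 10.36%

10.36


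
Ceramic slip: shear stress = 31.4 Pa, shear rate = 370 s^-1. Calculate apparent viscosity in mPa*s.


eta = tau/gamma * 1000 = 31.4/370 * 1000 = 84.9 mPa*s

84.9


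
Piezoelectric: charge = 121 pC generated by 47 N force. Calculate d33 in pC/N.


d33 = 121 / 47 = 2.6 pC/N

2.6


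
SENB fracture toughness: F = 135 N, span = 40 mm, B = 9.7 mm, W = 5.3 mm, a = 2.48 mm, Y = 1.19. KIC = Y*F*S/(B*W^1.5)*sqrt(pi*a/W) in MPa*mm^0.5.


KIC = 1.19*135*40/(9.7*5.3^1.5)*sqrt(pi*2.48/5.3) = 65.83

65.83


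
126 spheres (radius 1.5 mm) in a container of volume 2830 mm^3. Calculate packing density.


V_sphere = 4/3*pi*1.5^3 = 14.1372 mm^3
Total V = 126*14.1372 = 1781.2872 mm^3
PD = 1781.2872 / 2830 = 0.629

0.629


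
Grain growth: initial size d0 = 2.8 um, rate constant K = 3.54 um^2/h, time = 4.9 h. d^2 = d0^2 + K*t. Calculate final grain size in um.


d^2 = 2.8^2 + 3.54*4.9 = 25.186
d = sqrt(25.186) = 5.02 um

5.02


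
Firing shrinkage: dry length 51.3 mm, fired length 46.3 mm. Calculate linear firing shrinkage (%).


FS = (51.3 - 46.3) / 51.3 * 100 = 9.75%

9.75


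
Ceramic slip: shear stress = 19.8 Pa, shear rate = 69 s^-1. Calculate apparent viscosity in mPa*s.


eta = tau/gamma * 1000 = 19.8/69 * 1000 = 287.0 mPa*s

287.0


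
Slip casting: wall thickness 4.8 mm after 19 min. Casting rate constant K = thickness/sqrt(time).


K = 4.8 / sqrt(19) = 4.8 / 4.3589 = 1.101 mm/min^0.5

1.101


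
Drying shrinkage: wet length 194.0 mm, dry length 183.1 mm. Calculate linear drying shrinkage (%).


DS = (194.0 - 183.1) / 194.0 * 100 = 5.62%

5.62


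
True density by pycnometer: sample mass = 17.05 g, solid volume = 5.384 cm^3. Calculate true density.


TD = 17.05 / 5.384 = 3.167 g/cm^3

3.167


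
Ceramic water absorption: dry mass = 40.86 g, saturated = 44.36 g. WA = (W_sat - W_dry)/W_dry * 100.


WA = (44.36 - 40.86) / 40.86 * 100 = 8.57%

8.57


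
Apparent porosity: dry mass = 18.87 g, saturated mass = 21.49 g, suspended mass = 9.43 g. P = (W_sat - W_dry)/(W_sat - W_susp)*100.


P = (21.49 - 18.87) / (21.49 - 9.43) * 100 = 2.62 / 12.06 * 100 = 21.7%

21.7


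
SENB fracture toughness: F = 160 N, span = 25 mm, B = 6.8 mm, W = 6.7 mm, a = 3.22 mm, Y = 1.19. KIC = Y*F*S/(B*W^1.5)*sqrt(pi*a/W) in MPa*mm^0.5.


KIC = 1.19*160*25/(6.8*6.7^1.5)*sqrt(pi*3.22/6.7) = 49.6

49.6


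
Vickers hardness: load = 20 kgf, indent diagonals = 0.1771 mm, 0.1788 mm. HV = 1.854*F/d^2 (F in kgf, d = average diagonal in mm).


d_avg = (0.1771+0.1788)/2 = 0.17795 mm
HV = 1.854*20/0.17795^2 = 1171

1171


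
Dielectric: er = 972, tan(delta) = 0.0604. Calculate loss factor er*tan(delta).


Loss = 972 * 0.0604 = 58.709

58.709


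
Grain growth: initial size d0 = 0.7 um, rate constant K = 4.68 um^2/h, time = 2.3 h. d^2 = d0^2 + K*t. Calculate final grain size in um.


d^2 = 0.7^2 + 4.68*2.3 = 11.254
d = sqrt(11.254) = 3.35 um

3.35


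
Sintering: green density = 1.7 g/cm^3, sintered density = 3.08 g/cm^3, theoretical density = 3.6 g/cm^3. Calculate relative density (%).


Relative = 3.08 / 3.6 * 100 = 85.6%

85.6


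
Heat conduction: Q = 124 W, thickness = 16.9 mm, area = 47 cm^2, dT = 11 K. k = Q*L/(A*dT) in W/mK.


k = 124*16.9/1000/(47/10000*11) = 40.53 W/mK

40.53


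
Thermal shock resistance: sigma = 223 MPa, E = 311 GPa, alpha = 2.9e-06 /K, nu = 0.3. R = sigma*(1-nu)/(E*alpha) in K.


R = 223*(1-0.3)/(311*1000*2.9e-06) = 173 K

173


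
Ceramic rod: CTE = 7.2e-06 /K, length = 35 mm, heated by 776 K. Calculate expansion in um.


dL = 7.2e-06 * 35 * 776 * 1000 = 195.552 um

195.552


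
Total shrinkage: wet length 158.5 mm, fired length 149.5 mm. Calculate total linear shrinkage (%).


TS = (158.5 - 149.5) / 158.5 * 100 = 5.68%

5.68


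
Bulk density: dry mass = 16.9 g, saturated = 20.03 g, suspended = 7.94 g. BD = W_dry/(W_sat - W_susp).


BD = 16.9 / (20.03 - 7.94) = 16.9 / 12.09 = 1.398 g/cm^3

1.398


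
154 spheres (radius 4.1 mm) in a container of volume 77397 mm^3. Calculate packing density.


V_sphere = 4/3*pi*4.1^3 = 288.6956 mm^3
Total V = 154*288.6956 = 44459.1224 mm^3
PD = 44459.1224 / 77397 = 0.574

0.574


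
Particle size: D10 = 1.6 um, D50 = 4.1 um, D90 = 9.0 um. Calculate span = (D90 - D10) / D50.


Span = (9.0 - 1.6) / 4.1 = 7.4 / 4.1 = 1.805

1.805


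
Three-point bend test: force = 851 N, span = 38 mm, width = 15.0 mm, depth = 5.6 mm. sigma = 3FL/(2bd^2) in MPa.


sigma = 3*851*38/(2*15.0*5.6^2) = 103.1 MPa

103.1


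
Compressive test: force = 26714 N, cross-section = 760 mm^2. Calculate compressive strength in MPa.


CS = 26714 / 760 = 35.2 MPa

35.2


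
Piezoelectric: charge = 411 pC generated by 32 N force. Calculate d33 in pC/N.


d33 = 411 / 32 = 12.8 pC/N

12.8


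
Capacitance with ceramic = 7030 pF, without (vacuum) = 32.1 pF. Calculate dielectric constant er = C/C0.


er = 7030 / 32.1 = 219.0

219.0


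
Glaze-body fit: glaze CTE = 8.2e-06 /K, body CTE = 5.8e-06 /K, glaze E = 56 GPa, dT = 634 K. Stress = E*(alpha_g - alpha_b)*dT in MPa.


Stress = 56*1000*(8.2e-06 - 5.8e-06)*634 = 85.2 MPa

85.2


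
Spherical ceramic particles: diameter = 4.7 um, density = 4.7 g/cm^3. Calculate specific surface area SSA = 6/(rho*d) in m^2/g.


SSA = 6 / (4.7 * 4.7) = 0.272 m^2/g

0.272


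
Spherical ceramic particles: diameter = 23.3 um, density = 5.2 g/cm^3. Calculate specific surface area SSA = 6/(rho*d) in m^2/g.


SSA = 6 / (5.2 * 23.3) = 0.05 m^2/g

0.05


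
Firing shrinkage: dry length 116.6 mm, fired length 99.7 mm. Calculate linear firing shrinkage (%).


FS = (116.6 - 99.7) / 116.6 * 100 = 14.49%

14.49


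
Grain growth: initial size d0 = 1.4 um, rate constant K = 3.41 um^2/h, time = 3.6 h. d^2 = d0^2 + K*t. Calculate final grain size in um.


d^2 = 1.4^2 + 3.41*3.6 = 14.236
d = sqrt(14.236) = 3.77 um

3.77


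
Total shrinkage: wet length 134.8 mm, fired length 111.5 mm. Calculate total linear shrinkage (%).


TS = (134.8 - 111.5) / 134.8 * 100 = 17.28%

17.28


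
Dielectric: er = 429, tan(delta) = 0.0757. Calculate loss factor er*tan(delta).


Loss = 429 * 0.0757 = 32.475

32.475


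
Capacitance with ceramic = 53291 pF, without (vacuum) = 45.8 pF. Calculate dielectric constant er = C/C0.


er = 53291 / 45.8 = 1163.56

1163.56


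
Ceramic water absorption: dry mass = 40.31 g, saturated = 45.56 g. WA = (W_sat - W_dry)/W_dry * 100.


WA = (45.56 - 40.31) / 40.31 * 100 = 13.02%

13.02


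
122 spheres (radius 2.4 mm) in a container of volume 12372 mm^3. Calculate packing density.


V_sphere = 4/3*pi*2.4^3 = 57.9058 mm^3
Total V = 122*57.9058 = 7064.5076 mm^3
PD = 7064.5076 / 12372 = 0.571

0.571


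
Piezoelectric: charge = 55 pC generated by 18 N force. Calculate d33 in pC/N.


d33 = 55 / 18 = 3.1 pC/N

3.1


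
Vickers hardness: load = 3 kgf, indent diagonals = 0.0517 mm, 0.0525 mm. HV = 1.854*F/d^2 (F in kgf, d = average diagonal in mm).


d_avg = (0.0517+0.0525)/2 = 0.0521 mm
HV = 1.854*3/0.0521^2 = 2049

2049


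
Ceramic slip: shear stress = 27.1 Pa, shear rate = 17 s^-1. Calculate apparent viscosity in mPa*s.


eta = tau/gamma * 1000 = 27.1/17 * 1000 = 1594.1 mPa*s

1594.1


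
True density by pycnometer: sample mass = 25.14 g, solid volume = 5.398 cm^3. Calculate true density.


TD = 25.14 / 5.398 = 4.657 g/cm^3

4.657


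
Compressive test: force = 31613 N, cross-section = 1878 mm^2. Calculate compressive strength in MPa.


CS = 31613 / 1878 = 16.8 MPa

16.8


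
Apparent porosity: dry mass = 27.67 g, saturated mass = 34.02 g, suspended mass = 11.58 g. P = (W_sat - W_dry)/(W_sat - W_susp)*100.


P = (34.02 - 27.67) / (34.02 - 11.58) * 100 = 6.35 / 22.44 * 100 = 28.3%

28.3


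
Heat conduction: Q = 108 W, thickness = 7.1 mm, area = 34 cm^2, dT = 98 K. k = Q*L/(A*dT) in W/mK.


k = 108*7.1/1000/(34/10000*98) = 2.3 W/mK

2.3


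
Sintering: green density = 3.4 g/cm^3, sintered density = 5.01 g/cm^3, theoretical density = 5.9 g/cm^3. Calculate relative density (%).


Relative = 5.01 / 5.9 * 100 = 84.9%

84.9


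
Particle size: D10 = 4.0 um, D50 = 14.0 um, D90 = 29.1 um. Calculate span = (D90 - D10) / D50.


Span = (29.1 - 4.0) / 14.0 = 25.1 / 14.0 = 1.793

1.793


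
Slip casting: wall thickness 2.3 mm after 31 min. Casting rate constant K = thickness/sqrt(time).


K = 2.3 / sqrt(31) = 2.3 / 5.5678 = 0.413 mm/min^0.5

0.413


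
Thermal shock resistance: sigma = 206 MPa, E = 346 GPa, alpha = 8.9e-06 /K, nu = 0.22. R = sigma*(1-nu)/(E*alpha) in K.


R = 206*(1-0.22)/(346*1000*8.9e-06) = 52 K

52


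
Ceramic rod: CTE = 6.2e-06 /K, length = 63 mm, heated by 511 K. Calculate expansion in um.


dL = 6.2e-06 * 63 * 511 * 1000 = 199.597 um

199.597


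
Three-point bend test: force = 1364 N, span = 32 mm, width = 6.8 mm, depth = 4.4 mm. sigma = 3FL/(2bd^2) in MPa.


sigma = 3*1364*32/(2*6.8*4.4^2) = 497.3 MPa

497.3


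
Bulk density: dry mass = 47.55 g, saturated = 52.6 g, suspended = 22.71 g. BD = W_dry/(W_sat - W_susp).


BD = 47.55 / (52.6 - 22.71) = 47.55 / 29.89 = 1.591 g/cm^3

1.591


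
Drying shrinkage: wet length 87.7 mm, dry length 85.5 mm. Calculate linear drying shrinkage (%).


DS = (87.7 - 85.5) / 87.7 * 100 = 2.51%

2.51


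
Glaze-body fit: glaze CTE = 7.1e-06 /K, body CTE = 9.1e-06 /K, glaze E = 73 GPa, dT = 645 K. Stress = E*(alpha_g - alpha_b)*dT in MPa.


Stress = 73*1000*(7.1e-06 - 9.1e-06)*645 = -94.2 MPa

-94.2


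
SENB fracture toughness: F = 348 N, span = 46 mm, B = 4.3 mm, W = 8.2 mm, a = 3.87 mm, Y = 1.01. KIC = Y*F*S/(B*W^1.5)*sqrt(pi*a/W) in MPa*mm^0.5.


KIC = 1.01*348*46/(4.3*8.2^1.5)*sqrt(pi*3.87/8.2) = 194.98

194.98


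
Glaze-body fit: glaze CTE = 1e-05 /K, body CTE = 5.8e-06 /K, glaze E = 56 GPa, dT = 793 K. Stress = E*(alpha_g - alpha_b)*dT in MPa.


Stress = 56*1000*(1e-05 - 5.8e-06)*793 = 186.5 MPa

186.5


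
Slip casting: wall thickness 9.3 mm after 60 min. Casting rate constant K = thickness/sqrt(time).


K = 9.3 / sqrt(60) = 9.3 / 7.746 = 1.201 mm/min^0.5

1.201


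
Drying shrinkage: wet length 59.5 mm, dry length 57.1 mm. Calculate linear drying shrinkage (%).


DS = (59.5 - 57.1) / 59.5 * 100 = 4.03%

4.03


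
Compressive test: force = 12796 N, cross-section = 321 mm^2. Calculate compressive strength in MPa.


CS = 12796 / 321 = 39.9 MPa

39.9


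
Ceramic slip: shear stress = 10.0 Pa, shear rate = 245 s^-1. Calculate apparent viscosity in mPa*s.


eta = tau/gamma * 1000 = 10.0/245 * 1000 = 40.8 mPa*s

40.8


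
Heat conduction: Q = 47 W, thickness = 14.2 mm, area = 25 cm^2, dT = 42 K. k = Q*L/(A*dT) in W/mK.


k = 47*14.2/1000/(25/10000*42) = 6.36 W/mK

6.36


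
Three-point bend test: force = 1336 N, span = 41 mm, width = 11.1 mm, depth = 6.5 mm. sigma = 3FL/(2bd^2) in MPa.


sigma = 3*1336*41/(2*11.1*6.5^2) = 175.2 MPa

175.2


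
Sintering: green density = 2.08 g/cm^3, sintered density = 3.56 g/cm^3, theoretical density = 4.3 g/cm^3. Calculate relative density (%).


Relative = 3.56 / 4.3 * 100 = 82.8%

82.8


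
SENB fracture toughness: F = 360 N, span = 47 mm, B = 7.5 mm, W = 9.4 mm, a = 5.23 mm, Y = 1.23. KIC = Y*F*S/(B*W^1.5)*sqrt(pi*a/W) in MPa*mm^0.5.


KIC = 1.23*360*47/(7.5*9.4^1.5)*sqrt(pi*5.23/9.4) = 127.3

127.3


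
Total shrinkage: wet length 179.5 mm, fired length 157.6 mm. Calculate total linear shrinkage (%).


TS = (179.5 - 157.6) / 179.5 * 100 = 12.2%

12.2


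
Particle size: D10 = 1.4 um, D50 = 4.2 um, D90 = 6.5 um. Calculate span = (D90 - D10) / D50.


Span = (6.5 - 1.4) / 4.2 = 5.1 / 4.2 = 1.214

1.214


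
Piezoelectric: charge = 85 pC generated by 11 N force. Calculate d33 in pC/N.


d33 = 85 / 11 = 7.7 pC/N

7.7


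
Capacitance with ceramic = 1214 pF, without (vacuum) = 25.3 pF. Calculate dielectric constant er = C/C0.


er = 1214 / 25.3 = 47.98

47.98


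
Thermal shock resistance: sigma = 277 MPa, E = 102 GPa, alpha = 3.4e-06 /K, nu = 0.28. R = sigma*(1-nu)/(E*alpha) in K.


R = 277*(1-0.28)/(102*1000*3.4e-06) = 575 K

575


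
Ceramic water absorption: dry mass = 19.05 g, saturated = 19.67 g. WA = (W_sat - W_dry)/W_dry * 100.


WA = (19.67 - 19.05) / 19.05 * 100 = 3.25%

3.25


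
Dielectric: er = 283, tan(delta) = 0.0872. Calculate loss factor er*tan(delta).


Loss = 283 * 0.0872 = 24.678

24.678


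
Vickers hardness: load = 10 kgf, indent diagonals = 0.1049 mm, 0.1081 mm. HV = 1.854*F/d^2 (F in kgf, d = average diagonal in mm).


d_avg = (0.1049+0.1081)/2 = 0.1065 mm
HV = 1.854*10/0.1065^2 = 1635

1635


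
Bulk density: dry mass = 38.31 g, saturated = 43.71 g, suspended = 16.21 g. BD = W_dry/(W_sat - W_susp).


BD = 38.31 / (43.71 - 16.21) = 38.31 / 27.5 = 1.393 g/cm^3

1.393


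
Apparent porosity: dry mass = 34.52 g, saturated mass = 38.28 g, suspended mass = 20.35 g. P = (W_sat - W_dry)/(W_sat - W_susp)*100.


P = (38.28 - 34.52) / (38.28 - 20.35) * 100 = 3.76 / 17.93 * 100 = 21.0%

21.0


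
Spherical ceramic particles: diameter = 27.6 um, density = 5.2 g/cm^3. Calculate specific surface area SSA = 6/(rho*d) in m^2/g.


SSA = 6 / (5.2 * 27.6) = 0.042 m^2/g

0.042


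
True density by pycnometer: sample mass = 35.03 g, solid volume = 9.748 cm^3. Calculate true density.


TD = 35.03 / 9.748 = 3.594 g/cm^3

3.594


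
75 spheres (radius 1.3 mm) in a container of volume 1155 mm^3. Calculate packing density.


V_sphere = 4/3*pi*1.3^3 = 9.2028 mm^3
Total V = 75*9.2028 = 690.21 mm^3
PD = 690.21 / 1155 = 0.598

0.598


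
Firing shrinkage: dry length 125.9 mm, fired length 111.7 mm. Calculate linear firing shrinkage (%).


FS = (125.9 - 111.7) / 125.9 * 100 = 11.28%

11.28


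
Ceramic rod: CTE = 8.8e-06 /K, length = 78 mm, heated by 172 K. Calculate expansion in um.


dL = 8.8e-06 * 78 * 172 * 1000 = 118.061 um

118.061


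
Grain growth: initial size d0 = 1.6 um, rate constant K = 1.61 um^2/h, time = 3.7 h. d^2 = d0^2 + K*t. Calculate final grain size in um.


d^2 = 1.6^2 + 1.61*3.7 = 8.517
d = sqrt(8.517) = 2.92 um

2.92


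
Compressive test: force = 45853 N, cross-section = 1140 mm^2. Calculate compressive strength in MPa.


CS = 45853 / 1140 = 40.2 MPa

40.2


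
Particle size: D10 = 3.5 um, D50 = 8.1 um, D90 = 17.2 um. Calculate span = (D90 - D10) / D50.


Span = (17.2 - 3.5) / 8.1 = 13.7 / 8.1 = 1.691

1.691


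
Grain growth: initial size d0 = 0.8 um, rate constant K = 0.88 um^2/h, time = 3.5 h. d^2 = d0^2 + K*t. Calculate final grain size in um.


d^2 = 0.8^2 + 0.88*3.5 = 3.72
d = sqrt(3.72) = 1.93 um

1.93


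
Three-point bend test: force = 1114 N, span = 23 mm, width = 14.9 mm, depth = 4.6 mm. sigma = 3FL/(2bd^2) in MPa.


sigma = 3*1114*23/(2*14.9*4.6^2) = 121.9 MPa

121.9


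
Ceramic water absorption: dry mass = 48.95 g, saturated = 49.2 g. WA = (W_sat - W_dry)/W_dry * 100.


WA = (49.2 - 48.95) / 48.95 * 100 = 0.51%

0.51


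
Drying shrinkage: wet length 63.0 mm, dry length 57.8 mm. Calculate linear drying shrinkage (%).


DS = (63.0 - 57.8) / 63.0 * 100 = 8.25%

8.25


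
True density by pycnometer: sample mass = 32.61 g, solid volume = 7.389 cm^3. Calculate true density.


TD = 32.61 / 7.389 = 4.413 g/cm^3

4.413


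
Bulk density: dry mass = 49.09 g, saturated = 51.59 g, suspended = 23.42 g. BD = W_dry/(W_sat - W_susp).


BD = 49.09 / (51.59 - 23.42) = 49.09 / 28.17 = 1.743 g/cm^3

1.743


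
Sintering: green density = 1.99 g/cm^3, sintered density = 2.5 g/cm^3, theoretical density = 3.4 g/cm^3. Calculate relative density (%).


Relative = 2.5 / 3.4 * 100 = 73.5%

73.5


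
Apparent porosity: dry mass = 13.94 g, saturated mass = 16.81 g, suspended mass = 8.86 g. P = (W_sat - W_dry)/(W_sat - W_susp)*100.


P = (16.81 - 13.94) / (16.81 - 8.86) * 100 = 2.87 / 7.95 * 100 = 36.1%

36.1


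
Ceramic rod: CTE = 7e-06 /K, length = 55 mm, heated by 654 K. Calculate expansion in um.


dL = 7e-06 * 55 * 654 * 1000 = 251.79 um

251.79


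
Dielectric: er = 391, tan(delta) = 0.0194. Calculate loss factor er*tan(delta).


Loss = 391 * 0.0194 = 7.585

7.585


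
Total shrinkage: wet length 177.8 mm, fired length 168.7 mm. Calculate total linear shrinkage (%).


TS = (177.8 - 168.7) / 177.8 * 100 = 5.12%

5.12


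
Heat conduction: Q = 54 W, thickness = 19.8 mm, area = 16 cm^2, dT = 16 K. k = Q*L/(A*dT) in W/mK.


k = 54*19.8/1000/(16/10000*16) = 41.77 W/mK

41.77


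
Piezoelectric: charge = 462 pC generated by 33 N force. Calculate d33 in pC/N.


d33 = 462 / 33 = 14.0 pC/N

14.0


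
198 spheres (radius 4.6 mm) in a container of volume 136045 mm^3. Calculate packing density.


V_sphere = 4/3*pi*4.6^3 = 407.7201 mm^3
Total V = 198*407.7201 = 80728.5798 mm^3
PD = 80728.5798 / 136045 = 0.593

0.593


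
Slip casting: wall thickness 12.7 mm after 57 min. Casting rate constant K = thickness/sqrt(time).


K = 12.7 / sqrt(57) = 12.7 / 7.5498 = 1.682 mm/min^0.5

1.682


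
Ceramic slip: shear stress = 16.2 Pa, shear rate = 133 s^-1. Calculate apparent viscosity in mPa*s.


eta = tau/gamma * 1000 = 16.2/133 * 1000 = 121.8 mPa*s

121.8


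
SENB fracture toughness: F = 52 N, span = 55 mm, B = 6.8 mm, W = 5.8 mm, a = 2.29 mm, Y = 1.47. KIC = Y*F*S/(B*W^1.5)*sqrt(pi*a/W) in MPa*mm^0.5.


KIC = 1.47*52*55/(6.8*5.8^1.5)*sqrt(pi*2.29/5.8) = 49.3

49.3


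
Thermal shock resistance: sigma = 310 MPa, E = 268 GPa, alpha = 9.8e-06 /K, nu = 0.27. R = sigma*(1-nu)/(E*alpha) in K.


R = 310*(1-0.27)/(268*1000*9.8e-06) = 86 K

86


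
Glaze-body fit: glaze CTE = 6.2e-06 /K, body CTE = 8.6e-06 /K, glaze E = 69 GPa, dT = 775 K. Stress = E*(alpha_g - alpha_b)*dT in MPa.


Stress = 69*1000*(6.2e-06 - 8.6e-06)*775 = -128.3 MPa

-128.3


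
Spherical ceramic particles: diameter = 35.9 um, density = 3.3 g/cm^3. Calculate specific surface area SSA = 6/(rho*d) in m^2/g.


SSA = 6 / (3.3 * 35.9) = 0.051 m^2/g

0.051
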